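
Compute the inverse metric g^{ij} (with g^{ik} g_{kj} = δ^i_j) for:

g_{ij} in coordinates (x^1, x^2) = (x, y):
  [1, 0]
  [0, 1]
The metric is diagonal, so g^{ij} is diagonal with entries 1/g_{ii}: diag(1, 1).
g^{ij}:
  [1, 0]
  [0, 1]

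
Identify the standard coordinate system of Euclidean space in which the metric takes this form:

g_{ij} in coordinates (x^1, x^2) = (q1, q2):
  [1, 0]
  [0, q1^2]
The line element ds^2 = dq1^2 + q1^2 dq2^2 is dr^2 + r^2 dθ^2 with q1 = r, q2 = θ.
polar coordinates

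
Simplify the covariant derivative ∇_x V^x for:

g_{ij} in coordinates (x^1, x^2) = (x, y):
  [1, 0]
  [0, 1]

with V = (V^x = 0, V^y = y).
All Christoffel symbols are zero.
∇_x V^x = ∂_x V^x + Γ^x_{x j} V^j
  = (0) + (0)(0) + (0)(y)
  = 0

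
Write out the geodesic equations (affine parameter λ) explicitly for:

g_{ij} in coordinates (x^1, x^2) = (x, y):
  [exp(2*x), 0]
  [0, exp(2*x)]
Geodesic equation: d^2x^k/dλ^2 + Γ^k_{ij} (dx^i/dλ)(dx^j/dλ) = 0.
Non-zero Christoffel symbols:
Γ^x_{x x} = 1
Γ^x_{y y} = -1
Γ^y_{x y} = 1
Substituting (the symmetric pair Γ^k_{ij}, Γ^k_{ji} combines into a factor 2):
d^2x/dλ^2 + (dx/dλ)^2 - (dy/dλ)^2 = 0
d^2y/dλ^2 + 2 (dx/dλ)(dy/dλ) = 0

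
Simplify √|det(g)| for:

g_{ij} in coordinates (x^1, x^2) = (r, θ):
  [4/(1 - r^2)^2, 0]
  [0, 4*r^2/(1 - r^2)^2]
det(g) = 16*r^2/(1 - r^2)^4
√|det(g)| = 4*r/(r^2 - 1)^2
Volume element: dV = 4*r/(r^2 - 1)^2 dr dθ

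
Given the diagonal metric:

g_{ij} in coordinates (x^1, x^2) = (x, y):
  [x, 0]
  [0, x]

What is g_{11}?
With x^1 = x, x^2 = y, g_{11} = g_{xx} is the row-1, column-1 entry of the matrix.
g_{11} = x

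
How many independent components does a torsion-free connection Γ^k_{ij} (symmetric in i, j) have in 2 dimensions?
Γ^k_{ij} has n choices for the upper index and n(n+1)/2 independent symmetric lower index pairs.
Total = 2 × 2×3/2 = 2 × 3 = 6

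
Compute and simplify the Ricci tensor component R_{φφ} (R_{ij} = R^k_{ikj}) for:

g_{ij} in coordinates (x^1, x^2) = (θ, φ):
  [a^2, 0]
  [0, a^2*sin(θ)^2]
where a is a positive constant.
Non-zero Christoffel symbols (Γ^k_{ij} = Γ^k_{ji}):
Γ^θ_{φ φ} = -sin(2*θ)/2
Γ^φ_{θ φ} = 1/tan(θ)
R^θ_{φ θ φ} = ∂_θ Γ^θ_{φ φ} - ∂_φ Γ^θ_{φ θ} + Γ^θ_{θ m} Γ^m_{φ φ} - Γ^θ_{φ m} Γ^m_{φ θ}
  = (-cos(2*θ)) - (0) + (0) - (-cos(θ)^2) = sin(θ)^2
R^φ_{φ φ φ} = 0 (a repeated index in an antisymmetric pair)
R_{φφ} = R^θ_{φ θ φ} + R^φ_{φ φ φ} = (sin(θ)^2) + (0) = sin(θ)^2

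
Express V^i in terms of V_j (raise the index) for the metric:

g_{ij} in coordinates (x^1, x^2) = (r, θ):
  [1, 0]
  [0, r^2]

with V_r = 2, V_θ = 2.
Inverse metric (diagonal): g^{rr} = 1, g^{θθ} = 1/r^2
V^i = g^{ij} V_j:
V^r = (1)(2) + (0)(2) = 2
V^θ = (0)(2) + (1/r^2)(2) = 2/r^2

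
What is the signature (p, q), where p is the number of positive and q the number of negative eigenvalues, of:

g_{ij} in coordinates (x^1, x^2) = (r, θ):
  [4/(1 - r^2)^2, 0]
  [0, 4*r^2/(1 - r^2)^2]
The metric is diagonal, so its eigenvalues are the diagonal entries: 4/(1 - r^2)^2, 4*r^2/(1 - r^2)^2 (at a generic point, where coordinate-dependent entries are positive).
2 positive, 0 negative.
(2, 0) - Riemannian (positive definite)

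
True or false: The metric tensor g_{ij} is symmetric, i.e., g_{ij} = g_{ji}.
By definition the metric is a symmetric bilinear form, g_{ij} = g_{ji}.
True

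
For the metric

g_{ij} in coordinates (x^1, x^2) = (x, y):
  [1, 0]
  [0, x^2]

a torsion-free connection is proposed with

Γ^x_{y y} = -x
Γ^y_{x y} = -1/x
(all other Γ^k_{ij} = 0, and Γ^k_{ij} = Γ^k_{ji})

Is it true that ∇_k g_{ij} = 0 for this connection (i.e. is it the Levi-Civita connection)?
Using ∇_k g_{ij} = ∂_k g_{ij} - Γ^m_{ki} g_{mj} - Γ^m_{kj} g_{im}:
∇_y g_{xy} = (0) - (-x) - (-x) = 2*x ≠ 0
So the connection is not metric compatible (it is not the Levi-Civita connection).
No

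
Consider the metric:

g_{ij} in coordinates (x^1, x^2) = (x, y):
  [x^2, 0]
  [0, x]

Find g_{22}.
With x^1 = x, x^2 = y, g_{22} = g_{yy} is the row-2, column-2 entry of the matrix.
g_{22} = x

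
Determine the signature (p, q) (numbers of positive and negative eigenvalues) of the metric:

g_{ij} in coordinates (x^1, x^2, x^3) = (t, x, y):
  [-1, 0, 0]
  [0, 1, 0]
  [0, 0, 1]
The metric is diagonal, so its eigenvalues are the diagonal entries: -1, 1, 1 (at a generic point, where coordinate-dependent entries are positive).
2 positive, 1 negative.
(2, 1) - Lorentzian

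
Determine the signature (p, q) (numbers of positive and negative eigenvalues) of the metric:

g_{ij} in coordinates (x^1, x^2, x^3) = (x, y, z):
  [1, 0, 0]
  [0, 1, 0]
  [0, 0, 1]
The metric is diagonal, so its eigenvalues are the diagonal entries: 1, 1, 1 (at a generic point, where coordinate-dependent entries are positive).
3 positive, 0 negative.
(3, 0) - Riemannian (positive definite)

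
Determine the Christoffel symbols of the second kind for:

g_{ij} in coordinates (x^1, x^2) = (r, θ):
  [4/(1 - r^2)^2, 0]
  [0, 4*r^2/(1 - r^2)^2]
Using Γ^k_{ij} = (1/2) g^{km} (∂_i g_{mj} + ∂_j g_{mi} - ∂_m g_{ij}); the metric is diagonal, so only the m = k term contributes.
Non-zero symbols (using the symmetry Γ^k_{ij} = Γ^k_{ji}):
Γ^r_{r r} = (1/2) g^{rr} (∂_r g_{rr} + ∂_r g_{rr} - ∂_r g_{rr}) = (1/2)((1 - r^2)^2/4)((16*r/(1 - r^2)^3) + (16*r/(1 - r^2)^3) - (16*r/(1 - r^2)^3)) = 2*r/(1 - r^2)
Γ^r_{θ θ} = (1/2) g^{rr} (∂_θ g_{rθ} + ∂_θ g_{rθ} - ∂_r g_{θθ}) = (1/2)((1 - r^2)^2/4)((0) + (0) - (-8*(r^3 + r)/(r^2 - 1)^3)) = (r^3 + r)/(r^2 - 1)
Γ^θ_{r θ} = (1/2) g^{θθ} (∂_r g_{θθ} + ∂_θ g_{θr} - ∂_θ g_{rθ}) = (1/2)((1 - r^2)^2/(4*r^2))((-8*(r^3 + r)/(r^2 - 1)^3) + (0) - (0)) = (-r^2 - 1)/(r^3 - r)
All other Christoffel symbols are zero.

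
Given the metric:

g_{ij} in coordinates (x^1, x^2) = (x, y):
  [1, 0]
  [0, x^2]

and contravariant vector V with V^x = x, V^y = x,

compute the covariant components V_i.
V_i = g_{ij} V^j:
V_x = (1)(x) + (0)(x) = x
V_y = (0)(x) + (x^2)(x) = x^3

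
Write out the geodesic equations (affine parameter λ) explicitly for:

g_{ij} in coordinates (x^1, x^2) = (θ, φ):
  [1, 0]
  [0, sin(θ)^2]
Geodesic equation: d^2x^k/dλ^2 + Γ^k_{ij} (dx^i/dλ)(dx^j/dλ) = 0.
Non-zero Christoffel symbols:
Γ^θ_{φ φ} = -sin(2*θ)/2
Γ^φ_{θ φ} = 1/tan(θ)
Substituting (the symmetric pair Γ^k_{ij}, Γ^k_{ji} combines into a factor 2):
d^2θ/dλ^2 - (sin(2*θ)/2) (dφ/dλ)^2 = 0
d^2φ/dλ^2 + (2/tan(θ)) (dθ/dλ)(dφ/dλ) = 0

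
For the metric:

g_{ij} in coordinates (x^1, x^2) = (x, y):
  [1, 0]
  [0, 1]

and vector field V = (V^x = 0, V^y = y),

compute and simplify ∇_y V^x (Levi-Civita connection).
All Christoffel symbols are zero.
∇_y V^x = ∂_y V^x + Γ^x_{y j} V^j
  = (0) + (0)(0) + (0)(y)
  = 0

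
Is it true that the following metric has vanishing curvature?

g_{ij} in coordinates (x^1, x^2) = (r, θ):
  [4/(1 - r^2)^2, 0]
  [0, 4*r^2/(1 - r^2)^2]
Non-zero Christoffel symbols:
Γ^r_{r r} = 2*r/(1 - r^2)
Γ^r_{θ θ} = (r^3 + r)/(r^2 - 1)
Γ^θ_{r θ} = (-r^2 - 1)/(r^3 - r)
Ricci tensor: R_{rr} = -4/(r^2 - 1)^2, R_{rθ} = 0, R_{θθ} = -4*r^2/(r^2 - 1)^2
The Ricci tensor is non-zero, so the Riemann tensor is non-zero: not flat.
No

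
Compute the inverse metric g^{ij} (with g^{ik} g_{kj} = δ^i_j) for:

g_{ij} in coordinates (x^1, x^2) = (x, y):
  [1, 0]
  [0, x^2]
The metric is diagonal, so g^{ij} is diagonal with entries 1/g_{ii}: diag(1, 1/(x^2)).
g^{ij}:
  [1, 0]
  [0, 1/x^2]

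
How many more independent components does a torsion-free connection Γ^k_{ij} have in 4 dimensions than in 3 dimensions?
Independent components in n dimensions: n × n(n+1)/2 = n^2(n+1)/2.
4D: 4 × 10 = 40
3D: 3 × 6 = 18
Difference = 40 - 18 = 22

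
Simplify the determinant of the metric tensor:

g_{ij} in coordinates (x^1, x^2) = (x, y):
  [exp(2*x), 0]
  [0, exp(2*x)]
For a 2×2 metric: det(g) = g_{11}·g_{22} - g_{12}·g_{21}
= (exp(2*x))·(exp(2*x)) - (0)·(0)
= exp(4*x) - 0
det(g) = exp(4*x)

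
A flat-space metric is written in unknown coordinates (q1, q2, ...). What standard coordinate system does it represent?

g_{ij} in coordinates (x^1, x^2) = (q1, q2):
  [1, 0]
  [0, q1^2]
The line element ds^2 = dq1^2 + q1^2 dq2^2 is dr^2 + r^2 dθ^2 with q1 = r, q2 = θ.
polar coordinates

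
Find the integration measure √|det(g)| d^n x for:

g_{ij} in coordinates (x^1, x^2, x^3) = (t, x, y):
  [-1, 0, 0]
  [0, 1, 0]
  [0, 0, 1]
det(g) = -1
√|det(g)| = 1
Volume element: dV = 1 dt dx dy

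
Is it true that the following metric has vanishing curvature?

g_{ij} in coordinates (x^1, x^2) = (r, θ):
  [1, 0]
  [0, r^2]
Non-zero Christoffel symbols:
Γ^r_{θ θ} = -r
Γ^θ_{r θ} = 1/r
Ricci tensor: R_{rr} = 0, R_{rθ} = 0, R_{θθ} = 0
All R_{ij} vanish; in 2 dimensions the Riemann tensor is fully determined by the Ricci tensor, so R^i_{jkl} = 0: the metric is flat (curvilinear coordinates on flat space).
Yes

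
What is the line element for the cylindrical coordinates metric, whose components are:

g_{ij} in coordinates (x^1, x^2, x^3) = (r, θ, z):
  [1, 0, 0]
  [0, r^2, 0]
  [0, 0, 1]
ds^2 = g_{ij} dx^i dx^j; only the non-zero components contribute.
ds^2 = dr^2 + r^2 dθ^2 + dz^2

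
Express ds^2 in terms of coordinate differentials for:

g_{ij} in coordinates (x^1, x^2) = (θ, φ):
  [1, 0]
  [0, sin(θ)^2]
ds^2 = g_{ij} dx^i dx^j; only the non-zero components contribute.
ds^2 = dθ^2 + sin(θ)^2 dφ^2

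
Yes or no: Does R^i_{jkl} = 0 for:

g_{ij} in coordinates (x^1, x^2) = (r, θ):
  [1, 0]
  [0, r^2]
Non-zero Christoffel symbols:
Γ^r_{θ θ} = -r
Γ^θ_{r θ} = 1/r
Ricci tensor: R_{rr} = 0, R_{rθ} = 0, R_{θθ} = 0
All R_{ij} vanish; in 2 dimensions the Riemann tensor is fully determined by the Ricci tensor, so R^i_{jkl} = 0: the metric is flat (curvilinear coordinates on flat space).
Yes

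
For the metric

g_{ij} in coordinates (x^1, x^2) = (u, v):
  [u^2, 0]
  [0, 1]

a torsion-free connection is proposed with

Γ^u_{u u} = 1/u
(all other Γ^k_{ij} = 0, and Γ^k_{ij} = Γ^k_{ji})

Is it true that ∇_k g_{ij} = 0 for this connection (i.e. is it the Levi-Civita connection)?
Using ∇_k g_{ij} = ∂_k g_{ij} - Γ^m_{ki} g_{mj} - Γ^m_{kj} g_{im}:
e.g. ∇_u g_{uu} = (2*u) - (u) - (u) = 0
Every component ∇_k g_{ij} vanishes: the connection is metric compatible.
Yes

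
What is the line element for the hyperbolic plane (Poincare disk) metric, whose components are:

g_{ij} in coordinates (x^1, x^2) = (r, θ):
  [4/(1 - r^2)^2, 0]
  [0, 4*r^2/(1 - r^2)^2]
ds^2 = g_{ij} dx^i dx^j; only the non-zero components contribute.
ds^2 = (4/(1 - r^2)^2) dr^2 + (4*r^2/(1 - r^2)^2) dθ^2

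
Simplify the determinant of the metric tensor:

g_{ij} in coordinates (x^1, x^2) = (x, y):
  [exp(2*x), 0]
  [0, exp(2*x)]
For a 2×2 metric: det(g) = g_{11}·g_{22} - g_{12}·g_{21}
= (exp(2*x))·(exp(2*x)) - (0)·(0)
= exp(4*x) - 0
det(g) = exp(4*x)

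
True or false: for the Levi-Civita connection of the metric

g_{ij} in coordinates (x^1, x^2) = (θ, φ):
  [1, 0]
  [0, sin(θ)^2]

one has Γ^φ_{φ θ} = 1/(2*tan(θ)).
Γ^φ_{φ θ} = (1/2) g^{φφ} (∂_φ g_{φθ} + ∂_θ g_{φφ} - ∂_φ g_{φθ}) = (1/2)(1/sin(θ)^2)((0) + (sin(2*θ)) - (0)) = 1/tan(θ)
This differs from the proposed value 1/(2*tan(θ)).
False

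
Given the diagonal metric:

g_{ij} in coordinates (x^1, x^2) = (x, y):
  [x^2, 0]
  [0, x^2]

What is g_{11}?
With x^1 = x, x^2 = y, g_{11} = g_{xx} is the row-1, column-1 entry of the matrix.
g_{11} = x^2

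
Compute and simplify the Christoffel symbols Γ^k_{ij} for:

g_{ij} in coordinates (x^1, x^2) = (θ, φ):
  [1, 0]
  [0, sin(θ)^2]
Using Γ^k_{ij} = (1/2) g^{km} (∂_i g_{mj} + ∂_j g_{mi} - ∂_m g_{ij}); the metric is diagonal, so only the m = k term contributes.
Non-zero symbols (using the symmetry Γ^k_{ij} = Γ^k_{ji}):
Γ^θ_{φ φ} = (1/2) g^{θθ} (∂_φ g_{θφ} + ∂_φ g_{θφ} - ∂_θ g_{φφ}) = (1/2)(1)((0) + (0) - (sin(2*θ))) = -sin(2*θ)/2
Γ^φ_{θ φ} = (1/2) g^{φφ} (∂_θ g_{φφ} + ∂_φ g_{φθ} - ∂_φ g_{θφ}) = (1/2)(1/sin(θ)^2)((sin(2*θ)) + (0) - (0)) = 1/tan(θ)
All other Christoffel symbols are zero.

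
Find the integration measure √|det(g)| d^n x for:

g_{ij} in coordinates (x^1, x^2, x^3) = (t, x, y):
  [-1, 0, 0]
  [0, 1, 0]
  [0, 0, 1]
det(g) = -1
√|det(g)| = 1
Volume element: dV = 1 dt dx dy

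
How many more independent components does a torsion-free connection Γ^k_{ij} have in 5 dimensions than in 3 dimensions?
Independent components in n dimensions: n × n(n+1)/2 = n^2(n+1)/2.
5D: 5 × 15 = 75
3D: 3 × 6 = 18
Difference = 75 - 18 = 57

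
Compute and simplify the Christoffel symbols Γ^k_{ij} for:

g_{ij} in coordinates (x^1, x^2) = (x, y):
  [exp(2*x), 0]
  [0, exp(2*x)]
Using Γ^k_{ij} = (1/2) g^{km} (∂_i g_{mj} + ∂_j g_{mi} - ∂_m g_{ij}); the metric is diagonal, so only the m = k term contributes.
Non-zero symbols (using the symmetry Γ^k_{ij} = Γ^k_{ji}):
Γ^x_{x x} = (1/2) g^{xx} (∂_x g_{xx} + ∂_x g_{xx} - ∂_x g_{xx}) = (1/2)(exp(-2*x))((2*exp(2*x)) + (2*exp(2*x)) - (2*exp(2*x))) = 1
Γ^x_{y y} = (1/2) g^{xx} (∂_y g_{xy} + ∂_y g_{xy} - ∂_x g_{yy}) = (1/2)(exp(-2*x))((0) + (0) - (2*exp(2*x))) = -1
Γ^y_{x y} = (1/2) g^{yy} (∂_x g_{yy} + ∂_y g_{yx} - ∂_y g_{xy}) = (1/2)(exp(-2*x))((2*exp(2*x)) + (0) - (0)) = 1
All other Christoffel symbols are zero.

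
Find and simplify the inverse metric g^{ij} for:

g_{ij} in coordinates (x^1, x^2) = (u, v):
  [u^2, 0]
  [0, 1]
The metric is diagonal, so g^{ij} is diagonal with entries 1/g_{ii}: diag(1/(u^2), 1).
g^{ij}:
  [1/u^2, 0]
  [0, 1]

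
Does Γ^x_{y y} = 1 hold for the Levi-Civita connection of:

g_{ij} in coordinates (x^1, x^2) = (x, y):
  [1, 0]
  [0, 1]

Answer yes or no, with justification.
Γ^x_{y y} = (1/2) g^{xx} (∂_y g_{xy} + ∂_y g_{xy} - ∂_x g_{yy}) = (1/2)(1)((0) + (0) - (0)) = 0
This differs from the proposed value 1.
No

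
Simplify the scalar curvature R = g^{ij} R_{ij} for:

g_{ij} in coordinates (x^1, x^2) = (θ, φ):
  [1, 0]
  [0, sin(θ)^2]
Non-zero Christoffel symbols (Γ^k_{ij} = Γ^k_{ji}):
Γ^θ_{φ φ} = -sin(2*θ)/2
Γ^φ_{θ φ} = 1/tan(θ)
Ricci tensor (R_{ij} = R^k_{ikj}): R_{θθ} = 1, R_{θφ} = 0, R_{φφ} = sin(θ)^2
Inverse metric: g^{θθ} = 1, g^{φφ} = 1/sin(θ)^2
R = g^{ij} R_{ij} = (1)(1) + (1/sin(θ)^2)(sin(θ)^2) = 2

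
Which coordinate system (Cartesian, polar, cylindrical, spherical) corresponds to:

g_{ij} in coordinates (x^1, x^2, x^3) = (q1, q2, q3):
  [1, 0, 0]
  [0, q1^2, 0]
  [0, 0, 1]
The line element ds^2 = dq1^2 + q1^2 dq2^2 + dq3^2 is dr^2 + r^2 dθ^2 + dz^2 with q1 = r, q2 = θ, q3 = z.
cylindrical coordinates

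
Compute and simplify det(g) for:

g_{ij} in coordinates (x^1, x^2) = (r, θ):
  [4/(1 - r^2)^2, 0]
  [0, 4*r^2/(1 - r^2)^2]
For a 2×2 metric: det(g) = g_{11}·g_{22} - g_{12}·g_{21}
= (4/(1 - r^2)^2)·(4*r^2/(1 - r^2)^2) - (0)·(0)
= 16*r^2/(1 - r^2)^4 - 0
det(g) = 16*r^2/(1 - r^2)^4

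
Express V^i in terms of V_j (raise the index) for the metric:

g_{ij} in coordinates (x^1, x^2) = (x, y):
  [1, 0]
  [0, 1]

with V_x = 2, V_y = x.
Inverse metric (diagonal): g^{xx} = 1, g^{yy} = 1
V^i = g^{ij} V_j:
V^x = (1)(2) + (0)(x) = 2
V^y = (0)(2) + (1)(x) = x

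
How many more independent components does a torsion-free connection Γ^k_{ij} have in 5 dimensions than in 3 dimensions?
Independent components in n dimensions: n × n(n+1)/2 = n^2(n+1)/2.
5D: 5 × 15 = 75
3D: 3 × 6 = 18
Difference = 75 - 18 = 57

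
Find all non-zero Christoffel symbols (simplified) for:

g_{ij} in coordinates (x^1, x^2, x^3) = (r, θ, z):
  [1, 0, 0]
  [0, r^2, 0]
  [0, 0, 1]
Using Γ^k_{ij} = (1/2) g^{km} (∂_i g_{mj} + ∂_j g_{mi} - ∂_m g_{ij}); the metric is diagonal, so only the m = k term contributes.
Non-zero symbols (using the symmetry Γ^k_{ij} = Γ^k_{ji}):
Γ^r_{θ θ} = (1/2) g^{rr} (∂_θ g_{rθ} + ∂_θ g_{rθ} - ∂_r g_{θθ}) = (1/2)(1)((0) + (0) - (2*r)) = -r
Γ^θ_{r θ} = (1/2) g^{θθ} (∂_r g_{θθ} + ∂_θ g_{θr} - ∂_θ g_{rθ}) = (1/2)(1/r^2)((2*r) + (0) - (0)) = 1/r
All other Christoffel symbols are zero.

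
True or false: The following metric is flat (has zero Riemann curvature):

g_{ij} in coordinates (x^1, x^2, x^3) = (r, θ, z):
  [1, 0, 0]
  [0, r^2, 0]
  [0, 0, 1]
Non-zero Christoffel symbols:
Γ^r_{θ θ} = -r
Γ^θ_{r θ} = 1/r
Ricci tensor: R_{rr} = 0, R_{rθ} = 0, R_{rz} = 0, R_{θθ} = 0, R_{θz} = 0, R_{zz} = 0
All R_{ij} vanish; in 3 dimensions the Riemann tensor is fully determined by the Ricci tensor, so R^i_{jkl} = 0: the metric is flat (curvilinear coordinates on flat space).
True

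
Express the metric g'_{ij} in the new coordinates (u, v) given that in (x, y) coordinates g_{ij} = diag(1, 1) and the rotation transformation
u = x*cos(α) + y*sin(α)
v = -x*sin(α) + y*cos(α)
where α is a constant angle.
Invert the transformation: x = u*cos(α) - v*sin(α), y = u*sin(α) + v*cos(α)
g'_{ij} = (∂x^k/∂x'^i)(∂x^l/∂x'^j) g_{kl}; with g_{kl} = δ_{kl} this is Σ_k (∂x^k/∂x'^i)(∂x^k/∂x'^j).
Jacobian: ∂x/∂u = cos(α), ∂x/∂v = -sin(α), ∂y/∂u = sin(α), ∂y/∂v = cos(α)
g'_{uu} = (cos(α))(cos(α)) + (sin(α))(sin(α)) = 1
g'_{uv} = (cos(α))(-sin(α)) + (sin(α))(cos(α)) = 0
g'_{vv} = (-sin(α))(-sin(α)) + (cos(α))(cos(α)) = 1
g'_{ij} = diag(1, 1)
The Euclidean metric is invariant under rotations.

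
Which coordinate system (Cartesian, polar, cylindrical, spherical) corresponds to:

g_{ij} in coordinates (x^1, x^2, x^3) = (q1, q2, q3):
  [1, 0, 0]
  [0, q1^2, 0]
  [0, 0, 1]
The line element ds^2 = dq1^2 + q1^2 dq2^2 + dq3^2 is dr^2 + r^2 dθ^2 + dz^2 with q1 = r, q2 = θ, q3 = z.
cylindrical coordinates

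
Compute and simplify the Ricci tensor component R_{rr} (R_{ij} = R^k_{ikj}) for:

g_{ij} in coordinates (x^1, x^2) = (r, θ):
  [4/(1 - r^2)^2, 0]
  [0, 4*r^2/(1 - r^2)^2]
Non-zero Christoffel symbols (Γ^k_{ij} = Γ^k_{ji}):
Γ^r_{r r} = 2*r/(1 - r^2)
Γ^r_{θ θ} = (r^3 + r)/(r^2 - 1)
Γ^θ_{r θ} = (-r^2 - 1)/(r^3 - r)
R^r_{r r r} = 0 (a repeated index in an antisymmetric pair)
R^θ_{r θ r} = ∂_θ Γ^θ_{r r} - ∂_r Γ^θ_{r θ} + Γ^θ_{θ m} Γ^m_{r r} - Γ^θ_{r m} Γ^m_{r θ}
  = (0) - ((r^4 + 4*r^2 - 1)/(r^3 - r)^2) + (2*(r^2 + 1)/(r^2 - 1)^2) - ((r^2 + 1)^2/(r^3 - r)^2) = -4/(r^2 - 1)^2
R_{rr} = R^r_{r r r} + R^θ_{r θ r} = (0) + (-4/(r^2 - 1)^2) = -4/(r^2 - 1)^2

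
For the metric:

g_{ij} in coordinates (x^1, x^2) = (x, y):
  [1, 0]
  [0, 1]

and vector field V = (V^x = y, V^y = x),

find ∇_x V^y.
All Christoffel symbols are zero.
∇_x V^y = ∂_x V^y + Γ^y_{x j} V^j
  = (1) + (0)(y) + (0)(x)
  = 1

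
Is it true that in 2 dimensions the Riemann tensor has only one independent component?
The number of independent components is n^2(n^2-1)/12 = 4·3/12 = 1 for n = 2 (e.g. R_{1212}).
Yes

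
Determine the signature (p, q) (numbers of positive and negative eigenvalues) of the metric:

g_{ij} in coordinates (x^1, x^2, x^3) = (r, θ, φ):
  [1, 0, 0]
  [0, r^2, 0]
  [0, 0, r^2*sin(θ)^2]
The metric is diagonal, so its eigenvalues are the diagonal entries: 1, r^2, r^2*sin(θ)^2 (at a generic point, where coordinate-dependent entries are positive).
3 positive, 0 negative.
(3, 0) - Riemannian (positive definite)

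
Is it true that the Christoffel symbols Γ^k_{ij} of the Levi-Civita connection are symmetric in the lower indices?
The Levi-Civita connection is torsion-free, which is exactly Γ^k_{ij} = Γ^k_{ji}.
Yes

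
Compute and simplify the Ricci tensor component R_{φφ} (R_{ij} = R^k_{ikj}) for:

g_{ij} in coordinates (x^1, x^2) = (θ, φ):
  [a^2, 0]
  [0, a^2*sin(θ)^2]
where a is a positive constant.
Non-zero Christoffel symbols (Γ^k_{ij} = Γ^k_{ji}):
Γ^θ_{φ φ} = -sin(2*θ)/2
Γ^φ_{θ φ} = 1/tan(θ)
R^θ_{φ θ φ} = ∂_θ Γ^θ_{φ φ} - ∂_φ Γ^θ_{φ θ} + Γ^θ_{θ m} Γ^m_{φ φ} - Γ^θ_{φ m} Γ^m_{φ θ}
  = (-cos(2*θ)) - (0) + (0) - (-cos(θ)^2) = sin(θ)^2
R^φ_{φ φ φ} = 0 (a repeated index in an antisymmetric pair)
R_{φφ} = R^θ_{φ θ φ} + R^φ_{φ φ φ} = (sin(θ)^2) + (0) = sin(θ)^2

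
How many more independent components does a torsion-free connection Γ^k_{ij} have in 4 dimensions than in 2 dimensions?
Independent components in n dimensions: n × n(n+1)/2 = n^2(n+1)/2.
4D: 4 × 10 = 40
2D: 2 × 3 = 6
Difference = 40 - 6 = 34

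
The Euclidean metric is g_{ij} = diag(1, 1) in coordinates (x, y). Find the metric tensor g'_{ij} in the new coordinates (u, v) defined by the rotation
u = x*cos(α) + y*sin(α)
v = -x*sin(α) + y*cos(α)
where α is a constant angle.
Invert the transformation: x = u*cos(α) - v*sin(α), y = u*sin(α) + v*cos(α)
g'_{ij} = (∂x^k/∂x'^i)(∂x^l/∂x'^j) g_{kl}; with g_{kl} = δ_{kl} this is Σ_k (∂x^k/∂x'^i)(∂x^k/∂x'^j).
Jacobian: ∂x/∂u = cos(α), ∂x/∂v = -sin(α), ∂y/∂u = sin(α), ∂y/∂v = cos(α)
g'_{uu} = (cos(α))(cos(α)) + (sin(α))(sin(α)) = 1
g'_{uv} = (cos(α))(-sin(α)) + (sin(α))(cos(α)) = 0
g'_{vv} = (-sin(α))(-sin(α)) + (cos(α))(cos(α)) = 1
g'_{ij} = diag(1, 1)
The Euclidean metric is invariant under rotations.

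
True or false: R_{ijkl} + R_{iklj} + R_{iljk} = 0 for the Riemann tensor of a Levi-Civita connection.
This is the first (algebraic) Bianchi identity.
True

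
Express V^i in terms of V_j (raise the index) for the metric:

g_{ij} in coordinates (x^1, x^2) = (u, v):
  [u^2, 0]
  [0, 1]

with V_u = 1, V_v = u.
Inverse metric (diagonal): g^{uu} = 1/u^2, g^{vv} = 1
V^i = g^{ij} V_j:
V^u = (1/u^2)(1) + (0)(u) = 1/u^2
V^v = (0)(1) + (1)(u) = u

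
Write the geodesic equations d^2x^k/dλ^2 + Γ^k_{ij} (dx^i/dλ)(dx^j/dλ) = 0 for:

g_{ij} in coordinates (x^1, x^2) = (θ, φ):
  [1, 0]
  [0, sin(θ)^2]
Geodesic equation: d^2x^k/dλ^2 + Γ^k_{ij} (dx^i/dλ)(dx^j/dλ) = 0.
Non-zero Christoffel symbols:
Γ^θ_{φ φ} = -sin(2*θ)/2
Γ^φ_{θ φ} = 1/tan(θ)
Substituting (the symmetric pair Γ^k_{ij}, Γ^k_{ji} combines into a factor 2):
d^2θ/dλ^2 - (sin(2*θ)/2) (dφ/dλ)^2 = 0
d^2φ/dλ^2 + (2/tan(θ)) (dθ/dλ)(dφ/dλ) = 0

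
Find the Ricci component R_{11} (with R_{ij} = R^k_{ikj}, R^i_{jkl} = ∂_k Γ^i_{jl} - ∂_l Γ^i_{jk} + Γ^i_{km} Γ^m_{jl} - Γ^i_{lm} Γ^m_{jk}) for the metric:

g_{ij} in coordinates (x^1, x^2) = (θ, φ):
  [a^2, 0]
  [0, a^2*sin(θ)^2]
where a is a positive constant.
Non-zero Christoffel symbols (Γ^k_{ij} = Γ^k_{ji}):
Γ^θ_{φ φ} = -sin(2*θ)/2
Γ^φ_{θ φ} = 1/tan(θ)
R^θ_{θ θ θ} = 0 (a repeated index in an antisymmetric pair)
R^φ_{θ φ θ} = ∂_φ Γ^φ_{θ θ} - ∂_θ Γ^φ_{θ φ} + Γ^φ_{φ m} Γ^m_{θ θ} - Γ^φ_{θ m} Γ^m_{θ φ}
  = (0) - (-1/sin(θ)^2) + (0) - (1/tan(θ)^2) = 1
R_{θθ} = R^θ_{θ θ θ} + R^φ_{θ φ θ} = (0) + (1) = 1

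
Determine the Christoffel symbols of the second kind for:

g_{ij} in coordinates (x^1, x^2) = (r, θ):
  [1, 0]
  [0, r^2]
Using Γ^k_{ij} = (1/2) g^{km} (∂_i g_{mj} + ∂_j g_{mi} - ∂_m g_{ij}); the metric is diagonal, so only the m = k term contributes.
Non-zero symbols (using the symmetry Γ^k_{ij} = Γ^k_{ji}):
Γ^r_{θ θ} = (1/2) g^{rr} (∂_θ g_{rθ} + ∂_θ g_{rθ} - ∂_r g_{θθ}) = (1/2)(1)((0) + (0) - (2*r)) = -r
Γ^θ_{r θ} = (1/2) g^{θθ} (∂_r g_{θθ} + ∂_θ g_{θr} - ∂_θ g_{rθ}) = (1/2)(1/r^2)((2*r) + (0) - (0)) = 1/r
All other Christoffel symbols are zero.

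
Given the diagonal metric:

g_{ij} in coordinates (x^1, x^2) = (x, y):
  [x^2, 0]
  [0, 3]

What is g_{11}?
With x^1 = x, x^2 = y, g_{11} = g_{xx} is the row-1, column-1 entry of the matrix.
g_{11} = x^2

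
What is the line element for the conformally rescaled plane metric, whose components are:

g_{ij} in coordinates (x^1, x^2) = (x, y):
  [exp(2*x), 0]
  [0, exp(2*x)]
ds^2 = g_{ij} dx^i dx^j; only the non-zero components contribute.
ds^2 = exp(2*x) dx^2 + exp(2*x) dy^2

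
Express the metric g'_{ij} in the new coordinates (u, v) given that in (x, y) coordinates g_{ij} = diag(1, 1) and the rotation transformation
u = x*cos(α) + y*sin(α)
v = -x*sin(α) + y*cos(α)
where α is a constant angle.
Invert the transformation: x = u*cos(α) - v*sin(α), y = u*sin(α) + v*cos(α)
g'_{ij} = (∂x^k/∂x'^i)(∂x^l/∂x'^j) g_{kl}; with g_{kl} = δ_{kl} this is Σ_k (∂x^k/∂x'^i)(∂x^k/∂x'^j).
Jacobian: ∂x/∂u = cos(α), ∂x/∂v = -sin(α), ∂y/∂u = sin(α), ∂y/∂v = cos(α)
g'_{uu} = (cos(α))(cos(α)) + (sin(α))(sin(α)) = 1
g'_{uv} = (cos(α))(-sin(α)) + (sin(α))(cos(α)) = 0
g'_{vv} = (-sin(α))(-sin(α)) + (cos(α))(cos(α)) = 1
g'_{ij} = diag(1, 1)
The Euclidean metric is invariant under rotations.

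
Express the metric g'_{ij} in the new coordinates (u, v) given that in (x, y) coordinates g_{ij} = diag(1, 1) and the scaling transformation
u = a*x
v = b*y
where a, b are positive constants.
Invert the transformation: x = u/a, y = v/b
g'_{ij} = (∂x^k/∂x'^i)(∂x^l/∂x'^j) g_{kl}; with g_{kl} = δ_{kl} this is Σ_k (∂x^k/∂x'^i)(∂x^k/∂x'^j).
Jacobian: ∂x/∂u = 1/a, ∂x/∂v = 0, ∂y/∂u = 0, ∂y/∂v = 1/b
g'_{uu} = (1/a)(1/a) + (0)(0) = 1/a^2
g'_{uv} = (1/a)(0) + (0)(1/b) = 0
g'_{vv} = (0)(0) + (1/b)(1/b) = 1/b^2
g'_{ij} = diag(1/a^2, 1/b^2)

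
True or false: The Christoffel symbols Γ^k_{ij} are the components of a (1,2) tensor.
Under a change of coordinates Γ picks up an inhomogeneous term ∂²x/∂x'∂x'; e.g. Γ = 0 in Cartesian coordinates but Γ^r_{θθ} = -r in polar coordinates on the same flat plane.
False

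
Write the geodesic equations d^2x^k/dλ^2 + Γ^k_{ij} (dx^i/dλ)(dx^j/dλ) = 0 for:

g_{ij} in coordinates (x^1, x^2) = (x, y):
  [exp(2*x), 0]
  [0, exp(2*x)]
Geodesic equation: d^2x^k/dλ^2 + Γ^k_{ij} (dx^i/dλ)(dx^j/dλ) = 0.
Non-zero Christoffel symbols:
Γ^x_{x x} = 1
Γ^x_{y y} = -1
Γ^y_{x y} = 1
Substituting (the symmetric pair Γ^k_{ij}, Γ^k_{ji} combines into a factor 2):
d^2x/dλ^2 + (dx/dλ)^2 - (dy/dλ)^2 = 0
d^2y/dλ^2 + 2 (dx/dλ)(dy/dλ) = 0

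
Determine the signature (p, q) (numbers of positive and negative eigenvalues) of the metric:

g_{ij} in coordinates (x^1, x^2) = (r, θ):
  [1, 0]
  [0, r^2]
The metric is diagonal, so its eigenvalues are the diagonal entries: 1, r^2 (at a generic point, where coordinate-dependent entries are positive).
2 positive, 0 negative.
(2, 0) - Riemannian (positive definite)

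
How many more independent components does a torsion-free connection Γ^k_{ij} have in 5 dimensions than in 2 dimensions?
Independent components in n dimensions: n × n(n+1)/2 = n^2(n+1)/2.
5D: 5 × 15 = 75
2D: 2 × 3 = 6
Difference = 75 - 6 = 69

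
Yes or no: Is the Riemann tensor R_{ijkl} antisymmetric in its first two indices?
R_{ijkl} = -R_{jikl} (follows from metric compatibility).
Yes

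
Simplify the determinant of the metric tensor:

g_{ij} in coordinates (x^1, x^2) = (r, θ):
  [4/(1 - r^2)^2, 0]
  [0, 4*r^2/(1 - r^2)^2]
For a 2×2 metric: det(g) = g_{11}·g_{22} - g_{12}·g_{21}
= (4/(1 - r^2)^2)·(4*r^2/(1 - r^2)^2) - (0)·(0)
= 16*r^2/(1 - r^2)^4 - 0
det(g) = 16*r^2/(1 - r^2)^4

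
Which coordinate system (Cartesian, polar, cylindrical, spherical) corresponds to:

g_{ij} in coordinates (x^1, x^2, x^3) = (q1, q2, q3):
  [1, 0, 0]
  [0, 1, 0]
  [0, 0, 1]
All components are constant and the metric is the identity, i.e. orthonormal rectilinear coordinates.
Cartesian (3D) coordinates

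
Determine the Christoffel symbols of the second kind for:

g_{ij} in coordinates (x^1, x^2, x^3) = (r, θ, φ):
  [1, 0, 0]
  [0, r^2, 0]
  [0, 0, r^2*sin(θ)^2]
Using Γ^k_{ij} = (1/2) g^{km} (∂_i g_{mj} + ∂_j g_{mi} - ∂_m g_{ij}); the metric is diagonal, so only the m = k term contributes.
Non-zero symbols (using the symmetry Γ^k_{ij} = Γ^k_{ji}):
Γ^r_{θ θ} = (1/2) g^{rr} (∂_θ g_{rθ} + ∂_θ g_{rθ} - ∂_r g_{θθ}) = (1/2)(1)((0) + (0) - (2*r)) = -r
Γ^r_{φ φ} = (1/2) g^{rr} (∂_φ g_{rφ} + ∂_φ g_{rφ} - ∂_r g_{φφ}) = (1/2)(1)((0) + (0) - (2*r*sin(θ)^2)) = -r*sin(θ)^2
Γ^θ_{r θ} = (1/2) g^{θθ} (∂_r g_{θθ} + ∂_θ g_{θr} - ∂_θ g_{rθ}) = (1/2)(1/r^2)((2*r) + (0) - (0)) = 1/r
Γ^θ_{φ φ} = (1/2) g^{θθ} (∂_φ g_{θφ} + ∂_φ g_{θφ} - ∂_θ g_{φφ}) = (1/2)(1/r^2)((0) + (0) - (r^2*sin(2*θ))) = -sin(2*θ)/2
Γ^φ_{r φ} = (1/2) g^{φφ} (∂_r g_{φφ} + ∂_φ g_{φr} - ∂_φ g_{rφ}) = (1/2)(1/(r^2*sin(θ)^2))((2*r*sin(θ)^2) + (0) - (0)) = 1/r
Γ^φ_{θ φ} = (1/2) g^{φφ} (∂_θ g_{φφ} + ∂_φ g_{φθ} - ∂_φ g_{θφ}) = (1/2)(1/(r^2*sin(θ)^2))((r^2*sin(2*θ)) + (0) - (0)) = 1/tan(θ)
All other Christoffel symbols are zero.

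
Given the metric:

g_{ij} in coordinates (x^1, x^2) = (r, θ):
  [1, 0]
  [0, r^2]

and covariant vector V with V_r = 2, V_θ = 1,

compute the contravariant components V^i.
Inverse metric (diagonal): g^{rr} = 1, g^{θθ} = 1/r^2
V^i = g^{ij} V_j:
V^r = (1)(2) + (0)(1) = 2
V^θ = (0)(2) + (1/r^2)(1) = 1/r^2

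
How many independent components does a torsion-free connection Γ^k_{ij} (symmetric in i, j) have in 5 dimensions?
Γ^k_{ij} has n choices for the upper index and n(n+1)/2 independent symmetric lower index pairs.
Total = 5 × 5×6/2 = 5 × 15 = 75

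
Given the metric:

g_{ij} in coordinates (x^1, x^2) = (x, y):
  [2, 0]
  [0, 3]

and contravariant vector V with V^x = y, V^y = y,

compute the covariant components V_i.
V_i = g_{ij} V^j:
V_x = (2)(y) + (0)(y) = 2*y
V_y = (0)(y) + (3)(y) = 3*y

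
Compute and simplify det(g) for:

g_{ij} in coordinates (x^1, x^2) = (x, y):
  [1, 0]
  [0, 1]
For a 2×2 metric: det(g) = g_{11}·g_{22} - g_{12}·g_{21}
= (1)·(1) - (0)·(0)
= 1 - 0
det(g) = 1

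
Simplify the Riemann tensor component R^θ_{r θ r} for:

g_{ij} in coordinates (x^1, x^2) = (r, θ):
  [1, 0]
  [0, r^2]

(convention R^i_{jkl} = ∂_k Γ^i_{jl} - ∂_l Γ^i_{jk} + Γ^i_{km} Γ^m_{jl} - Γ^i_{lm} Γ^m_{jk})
Non-zero Christoffel symbols (Γ^k_{ij} = Γ^k_{ji}):
Γ^r_{θ θ} = -r
Γ^θ_{r θ} = 1/r
R^θ_{r θ r} = ∂_θ Γ^θ_{r r} - ∂_r Γ^θ_{r θ} + Γ^θ_{θ m} Γ^m_{r r} - Γ^θ_{r m} Γ^m_{r θ}
  = (0) - (-1/r^2) + (0) - (1/r^2) = 0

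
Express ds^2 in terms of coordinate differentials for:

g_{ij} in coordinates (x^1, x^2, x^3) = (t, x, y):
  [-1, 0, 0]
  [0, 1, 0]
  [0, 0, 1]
ds^2 = g_{ij} dx^i dx^j; only the non-zero components contribute.
ds^2 = -dt^2 + dx^2 + dy^2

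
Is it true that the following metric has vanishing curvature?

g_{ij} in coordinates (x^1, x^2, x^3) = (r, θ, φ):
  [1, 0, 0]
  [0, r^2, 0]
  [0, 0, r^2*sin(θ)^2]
Non-zero Christoffel symbols:
Γ^r_{θ θ} = -r
Γ^r_{φ φ} = -r*sin(θ)^2
Γ^θ_{r θ} = 1/r
Γ^θ_{φ φ} = -sin(2*θ)/2
Γ^φ_{r φ} = 1/r
Γ^φ_{θ φ} = 1/tan(θ)
Ricci tensor: R_{rr} = 0, R_{rθ} = 0, R_{rφ} = 0, R_{θθ} = 0, R_{θφ} = 0, R_{φφ} = 0
All R_{ij} vanish; in 3 dimensions the Riemann tensor is fully determined by the Ricci tensor, so R^i_{jkl} = 0: the metric is flat (curvilinear coordinates on flat space).
Yes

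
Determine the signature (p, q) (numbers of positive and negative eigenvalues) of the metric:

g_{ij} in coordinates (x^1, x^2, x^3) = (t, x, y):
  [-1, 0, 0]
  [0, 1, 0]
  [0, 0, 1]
The metric is diagonal, so its eigenvalues are the diagonal entries: -1, 1, 1 (at a generic point, where coordinate-dependent entries are positive).
2 positive, 1 negative.
(2, 1) - Lorentzian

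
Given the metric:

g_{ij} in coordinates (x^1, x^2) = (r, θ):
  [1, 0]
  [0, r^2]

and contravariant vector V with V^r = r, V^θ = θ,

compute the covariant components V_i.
V_i = g_{ij} V^j:
V_r = (1)(r) + (0)(θ) = r
V_θ = (0)(r) + (r^2)(θ) = r^2*θ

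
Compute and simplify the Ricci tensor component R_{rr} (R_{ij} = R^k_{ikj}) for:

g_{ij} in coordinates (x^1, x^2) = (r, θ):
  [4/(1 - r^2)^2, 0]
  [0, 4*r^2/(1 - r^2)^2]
Non-zero Christoffel symbols (Γ^k_{ij} = Γ^k_{ji}):
Γ^r_{r r} = 2*r/(1 - r^2)
Γ^r_{θ θ} = (r^3 + r)/(r^2 - 1)
Γ^θ_{r θ} = (-r^2 - 1)/(r^3 - r)
R^r_{r r r} = 0 (a repeated index in an antisymmetric pair)
R^θ_{r θ r} = ∂_θ Γ^θ_{r r} - ∂_r Γ^θ_{r θ} + Γ^θ_{θ m} Γ^m_{r r} - Γ^θ_{r m} Γ^m_{r θ}
  = (0) - ((r^4 + 4*r^2 - 1)/(r^3 - r)^2) + (2*(r^2 + 1)/(r^2 - 1)^2) - ((r^2 + 1)^2/(r^3 - r)^2) = -4/(r^2 - 1)^2
R_{rr} = R^r_{r r r} + R^θ_{r θ r} = (0) + (-4/(r^2 - 1)^2) = -4/(r^2 - 1)^2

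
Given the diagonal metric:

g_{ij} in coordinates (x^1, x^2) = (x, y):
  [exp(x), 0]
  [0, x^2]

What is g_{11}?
With x^1 = x, x^2 = y, g_{11} = g_{xx} is the row-1, column-1 entry of the matrix.
g_{11} = exp(x)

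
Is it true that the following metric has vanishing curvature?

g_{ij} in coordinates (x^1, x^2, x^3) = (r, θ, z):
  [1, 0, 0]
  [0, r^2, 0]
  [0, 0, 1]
Non-zero Christoffel symbols:
Γ^r_{θ θ} = -r
Γ^θ_{r θ} = 1/r
Ricci tensor: R_{rr} = 0, R_{rθ} = 0, R_{rz} = 0, R_{θθ} = 0, R_{θz} = 0, R_{zz} = 0
All R_{ij} vanish; in 3 dimensions the Riemann tensor is fully determined by the Ricci tensor, so R^i_{jkl} = 0: the metric is flat (curvilinear coordinates on flat space).
Yes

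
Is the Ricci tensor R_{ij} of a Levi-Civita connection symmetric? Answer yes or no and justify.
R_{ij} = R^k_{ikj}; the pair symmetry R_{kilj} = R_{ljki} gives R_{ij} = R_{ji}.
Yes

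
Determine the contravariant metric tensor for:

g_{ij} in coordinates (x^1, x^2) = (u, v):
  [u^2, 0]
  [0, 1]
The metric is diagonal, so g^{ij} is diagonal with entries 1/g_{ii}: diag(1/(u^2), 1).
g^{ij}:
  [1/u^2, 0]
  [0, 1]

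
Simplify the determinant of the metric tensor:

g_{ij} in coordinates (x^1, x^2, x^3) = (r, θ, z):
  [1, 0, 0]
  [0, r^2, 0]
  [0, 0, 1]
Diagonal metric: det(g) = g_{11}·g_{22}·g_{33}
= (1)·(r^2)·(1)
det(g) = r^2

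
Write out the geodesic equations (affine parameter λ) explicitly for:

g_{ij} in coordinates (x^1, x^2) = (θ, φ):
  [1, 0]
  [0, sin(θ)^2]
Geodesic equation: d^2x^k/dλ^2 + Γ^k_{ij} (dx^i/dλ)(dx^j/dλ) = 0.
Non-zero Christoffel symbols:
Γ^θ_{φ φ} = -sin(2*θ)/2
Γ^φ_{θ φ} = 1/tan(θ)
Substituting (the symmetric pair Γ^k_{ij}, Γ^k_{ji} combines into a factor 2):
d^2θ/dλ^2 - (sin(2*θ)/2) (dφ/dλ)^2 = 0
d^2φ/dλ^2 + (2/tan(θ)) (dθ/dλ)(dφ/dλ) = 0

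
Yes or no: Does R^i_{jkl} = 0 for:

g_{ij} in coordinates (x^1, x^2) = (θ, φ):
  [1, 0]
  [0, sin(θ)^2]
Non-zero Christoffel symbols:
Γ^θ_{φ φ} = -sin(2*θ)/2
Γ^φ_{θ φ} = 1/tan(θ)
Ricci tensor: R_{θθ} = 1, R_{θφ} = 0, R_{φφ} = sin(θ)^2
The Ricci tensor is non-zero, so the Riemann tensor is non-zero: not flat.
No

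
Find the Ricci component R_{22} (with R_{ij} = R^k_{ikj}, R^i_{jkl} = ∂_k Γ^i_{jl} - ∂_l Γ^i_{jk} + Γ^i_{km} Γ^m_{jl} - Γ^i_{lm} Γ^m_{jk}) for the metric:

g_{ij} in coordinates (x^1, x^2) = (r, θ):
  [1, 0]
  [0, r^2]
Non-zero Christoffel symbols (Γ^k_{ij} = Γ^k_{ji}):
Γ^r_{θ θ} = -r
Γ^θ_{r θ} = 1/r
R^r_{θ r θ} = ∂_r Γ^r_{θ θ} - ∂_θ Γ^r_{θ r} + Γ^r_{r m} Γ^m_{θ θ} - Γ^r_{θ m} Γ^m_{θ r}
  = (-1) - (0) + (0) - (-1) = 0
R^θ_{θ θ θ} = 0 (a repeated index in an antisymmetric pair)
R_{θθ} = R^r_{θ r θ} + R^θ_{θ θ θ} = (0) + (0) = 0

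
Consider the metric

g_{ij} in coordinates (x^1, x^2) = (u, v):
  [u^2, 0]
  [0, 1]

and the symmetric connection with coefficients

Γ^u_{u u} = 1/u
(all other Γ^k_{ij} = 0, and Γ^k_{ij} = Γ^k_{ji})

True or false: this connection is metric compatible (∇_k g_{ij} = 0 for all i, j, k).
Using ∇_k g_{ij} = ∂_k g_{ij} - Γ^m_{ki} g_{mj} - Γ^m_{kj} g_{im}:
e.g. ∇_u g_{uu} = (2*u) - (u) - (u) = 0
Every component ∇_k g_{ij} vanishes: the connection is metric compatible.
True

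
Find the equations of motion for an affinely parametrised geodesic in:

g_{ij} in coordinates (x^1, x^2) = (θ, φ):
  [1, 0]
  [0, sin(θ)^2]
Geodesic equation: d^2x^k/dλ^2 + Γ^k_{ij} (dx^i/dλ)(dx^j/dλ) = 0.
Non-zero Christoffel symbols:
Γ^θ_{φ φ} = -sin(2*θ)/2
Γ^φ_{θ φ} = 1/tan(θ)
Substituting (the symmetric pair Γ^k_{ij}, Γ^k_{ji} combines into a factor 2):
d^2θ/dλ^2 - (sin(2*θ)/2) (dφ/dλ)^2 = 0
d^2φ/dλ^2 + (2/tan(θ)) (dθ/dλ)(dφ/dλ) = 0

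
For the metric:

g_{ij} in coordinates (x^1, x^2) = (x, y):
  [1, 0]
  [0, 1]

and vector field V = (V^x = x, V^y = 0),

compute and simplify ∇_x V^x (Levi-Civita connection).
All Christoffel symbols are zero.
∇_x V^x = ∂_x V^x + Γ^x_{x j} V^j
  = (1) + (0)(x) + (0)(0)
  = 1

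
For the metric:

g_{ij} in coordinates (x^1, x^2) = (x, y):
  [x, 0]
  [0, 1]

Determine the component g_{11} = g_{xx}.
With x^1 = x, x^2 = y, g_{11} = g_{xx} is the row-1, column-1 entry of the matrix.
g_{11} = x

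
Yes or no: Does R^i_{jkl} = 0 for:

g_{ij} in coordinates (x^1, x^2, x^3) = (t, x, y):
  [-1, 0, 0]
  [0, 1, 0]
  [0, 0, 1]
All metric components are constant, so every Christoffel symbol vanishes and R^i_{jkl} = 0.
Yes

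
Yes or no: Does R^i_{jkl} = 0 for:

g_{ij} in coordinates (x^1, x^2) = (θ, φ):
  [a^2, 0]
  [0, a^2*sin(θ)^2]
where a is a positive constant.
Non-zero Christoffel symbols:
Γ^θ_{φ φ} = -sin(2*θ)/2
Γ^φ_{θ φ} = 1/tan(θ)
Ricci tensor: R_{θθ} = 1, R_{θφ} = 0, R_{φφ} = sin(θ)^2
The Ricci tensor is non-zero, so the Riemann tensor is non-zero: not flat.
No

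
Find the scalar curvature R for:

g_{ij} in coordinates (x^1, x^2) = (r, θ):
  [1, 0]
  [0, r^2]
Non-zero Christoffel symbols (Γ^k_{ij} = Γ^k_{ji}):
Γ^r_{θ θ} = -r
Γ^θ_{r θ} = 1/r
Ricci tensor (R_{ij} = R^k_{ikj}): R_{rr} = 0, R_{rθ} = 0, R_{θθ} = 0
Inverse metric: g^{rr} = 1, g^{θθ} = 1/r^2
R = g^{ij} R_{ij} = (1)(0) + (1/r^2)(0) = 0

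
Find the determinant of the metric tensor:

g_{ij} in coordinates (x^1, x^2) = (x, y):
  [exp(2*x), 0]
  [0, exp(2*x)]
For a 2×2 metric: det(g) = g_{11}·g_{22} - g_{12}·g_{21}
= (exp(2*x))·(exp(2*x)) - (0)·(0)
= exp(4*x) - 0
det(g) = exp(4*x)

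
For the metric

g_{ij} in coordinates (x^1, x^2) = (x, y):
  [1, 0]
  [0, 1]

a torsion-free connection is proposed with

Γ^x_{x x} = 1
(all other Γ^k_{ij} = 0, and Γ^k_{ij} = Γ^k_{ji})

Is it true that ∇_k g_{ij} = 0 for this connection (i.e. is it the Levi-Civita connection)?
Using ∇_k g_{ij} = ∂_k g_{ij} - Γ^m_{ki} g_{mj} - Γ^m_{kj} g_{im}:
∇_x g_{xx} = (0) - (1) - (1) = -2 ≠ 0
So the connection is not metric compatible (it is not the Levi-Civita connection).
No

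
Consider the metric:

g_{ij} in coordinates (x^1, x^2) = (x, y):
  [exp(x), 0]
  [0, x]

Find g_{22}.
With x^1 = x, x^2 = y, g_{22} = g_{yy} is the row-2, column-2 entry of the matrix.
g_{22} = x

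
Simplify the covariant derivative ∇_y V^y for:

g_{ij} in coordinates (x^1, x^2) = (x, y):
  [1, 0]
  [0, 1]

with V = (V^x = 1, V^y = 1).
All Christoffel symbols are zero.
∇_y V^y = ∂_y V^y + Γ^y_{y j} V^j
  = (0) + (0)(1) + (0)(1)
  = 0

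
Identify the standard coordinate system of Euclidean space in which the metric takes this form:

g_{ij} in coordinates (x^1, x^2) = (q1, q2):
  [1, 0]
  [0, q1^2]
The line element ds^2 = dq1^2 + q1^2 dq2^2 is dr^2 + r^2 dθ^2 with q1 = r, q2 = θ.
polar coordinates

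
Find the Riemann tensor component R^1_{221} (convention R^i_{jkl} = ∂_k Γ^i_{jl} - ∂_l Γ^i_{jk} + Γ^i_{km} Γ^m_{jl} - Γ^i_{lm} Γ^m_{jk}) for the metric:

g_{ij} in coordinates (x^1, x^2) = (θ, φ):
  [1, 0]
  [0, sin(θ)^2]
Non-zero Christoffel symbols (Γ^k_{ij} = Γ^k_{ji}):
Γ^θ_{φ φ} = -sin(2*θ)/2
Γ^φ_{θ φ} = 1/tan(θ)
R^θ_{φ φ θ} = ∂_φ Γ^θ_{φ θ} - ∂_θ Γ^θ_{φ φ} + Γ^θ_{φ m} Γ^m_{φ θ} - Γ^θ_{θ m} Γ^m_{φ φ}
  = (0) - (-cos(2*θ)) + (-cos(θ)^2) - (0) = -sin(θ)^2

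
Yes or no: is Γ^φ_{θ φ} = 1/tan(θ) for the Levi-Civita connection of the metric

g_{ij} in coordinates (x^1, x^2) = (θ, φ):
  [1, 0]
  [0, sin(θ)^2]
Γ^φ_{θ φ} = (1/2) g^{φφ} (∂_θ g_{φφ} + ∂_φ g_{φθ} - ∂_φ g_{θφ}) = (1/2)(1/sin(θ)^2)((sin(2*θ)) + (0) - (0)) = 1/tan(θ)
This equals the proposed value 1/tan(θ).
Yes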